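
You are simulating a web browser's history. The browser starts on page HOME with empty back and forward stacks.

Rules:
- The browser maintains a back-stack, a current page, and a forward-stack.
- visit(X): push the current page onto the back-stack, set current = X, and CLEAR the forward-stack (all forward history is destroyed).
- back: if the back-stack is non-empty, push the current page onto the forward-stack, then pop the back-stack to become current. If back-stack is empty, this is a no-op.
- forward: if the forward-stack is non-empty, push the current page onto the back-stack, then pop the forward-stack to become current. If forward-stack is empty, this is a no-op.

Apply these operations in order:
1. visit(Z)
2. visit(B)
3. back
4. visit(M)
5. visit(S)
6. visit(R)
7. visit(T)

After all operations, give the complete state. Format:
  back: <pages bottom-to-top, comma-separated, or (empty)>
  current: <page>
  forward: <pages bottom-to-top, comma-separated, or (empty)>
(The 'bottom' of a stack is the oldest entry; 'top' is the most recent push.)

After 1 (visit(Z)): cur=Z back=1 fwd=0
After 2 (visit(B)): cur=B back=2 fwd=0
After 3 (back): cur=Z back=1 fwd=1
After 4 (visit(M)): cur=M back=2 fwd=0
After 5 (visit(S)): cur=S back=3 fwd=0
After 6 (visit(R)): cur=R back=4 fwd=0
After 7 (visit(T)): cur=T back=5 fwd=0

Answer: back: HOME,Z,M,S,R
current: T
forward: (empty)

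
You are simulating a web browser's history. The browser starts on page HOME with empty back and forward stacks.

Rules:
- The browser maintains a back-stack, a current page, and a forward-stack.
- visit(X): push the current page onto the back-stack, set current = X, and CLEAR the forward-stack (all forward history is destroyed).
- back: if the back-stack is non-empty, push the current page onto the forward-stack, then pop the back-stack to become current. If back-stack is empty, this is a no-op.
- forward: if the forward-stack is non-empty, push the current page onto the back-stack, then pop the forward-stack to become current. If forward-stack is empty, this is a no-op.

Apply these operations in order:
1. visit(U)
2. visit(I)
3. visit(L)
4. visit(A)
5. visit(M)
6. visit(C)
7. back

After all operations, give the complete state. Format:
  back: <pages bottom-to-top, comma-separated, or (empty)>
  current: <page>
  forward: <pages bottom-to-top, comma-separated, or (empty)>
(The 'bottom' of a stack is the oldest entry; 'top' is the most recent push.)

After 1 (visit(U)): cur=U back=1 fwd=0
After 2 (visit(I)): cur=I back=2 fwd=0
After 3 (visit(L)): cur=L back=3 fwd=0
After 4 (visit(A)): cur=A back=4 fwd=0
After 5 (visit(M)): cur=M back=5 fwd=0
After 6 (visit(C)): cur=C back=6 fwd=0
After 7 (back): cur=M back=5 fwd=1

Answer: back: HOME,U,I,L,A
current: M
forward: C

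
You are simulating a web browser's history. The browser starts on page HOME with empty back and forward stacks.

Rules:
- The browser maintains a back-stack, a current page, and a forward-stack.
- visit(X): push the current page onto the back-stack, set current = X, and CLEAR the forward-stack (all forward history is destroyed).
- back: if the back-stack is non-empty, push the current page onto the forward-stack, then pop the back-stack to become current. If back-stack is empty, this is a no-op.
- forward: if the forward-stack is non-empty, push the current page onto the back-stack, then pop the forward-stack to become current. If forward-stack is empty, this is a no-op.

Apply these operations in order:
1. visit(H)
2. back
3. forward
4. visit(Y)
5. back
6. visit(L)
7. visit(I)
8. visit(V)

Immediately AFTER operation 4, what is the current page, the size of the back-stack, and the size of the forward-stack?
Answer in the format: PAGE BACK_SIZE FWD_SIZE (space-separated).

After 1 (visit(H)): cur=H back=1 fwd=0
After 2 (back): cur=HOME back=0 fwd=1
After 3 (forward): cur=H back=1 fwd=0
After 4 (visit(Y)): cur=Y back=2 fwd=0

Y 2 0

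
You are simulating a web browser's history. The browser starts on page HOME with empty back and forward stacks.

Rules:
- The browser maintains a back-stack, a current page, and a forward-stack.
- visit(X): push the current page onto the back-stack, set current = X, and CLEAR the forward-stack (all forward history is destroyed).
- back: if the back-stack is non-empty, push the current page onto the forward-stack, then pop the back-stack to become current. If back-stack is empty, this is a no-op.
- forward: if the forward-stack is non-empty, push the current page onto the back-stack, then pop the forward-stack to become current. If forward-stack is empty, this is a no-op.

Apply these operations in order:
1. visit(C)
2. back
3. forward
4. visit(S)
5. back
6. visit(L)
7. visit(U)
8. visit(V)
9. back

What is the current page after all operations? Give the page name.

After 1 (visit(C)): cur=C back=1 fwd=0
After 2 (back): cur=HOME back=0 fwd=1
After 3 (forward): cur=C back=1 fwd=0
After 4 (visit(S)): cur=S back=2 fwd=0
After 5 (back): cur=C back=1 fwd=1
After 6 (visit(L)): cur=L back=2 fwd=0
After 7 (visit(U)): cur=U back=3 fwd=0
After 8 (visit(V)): cur=V back=4 fwd=0
After 9 (back): cur=U back=3 fwd=1

Answer: U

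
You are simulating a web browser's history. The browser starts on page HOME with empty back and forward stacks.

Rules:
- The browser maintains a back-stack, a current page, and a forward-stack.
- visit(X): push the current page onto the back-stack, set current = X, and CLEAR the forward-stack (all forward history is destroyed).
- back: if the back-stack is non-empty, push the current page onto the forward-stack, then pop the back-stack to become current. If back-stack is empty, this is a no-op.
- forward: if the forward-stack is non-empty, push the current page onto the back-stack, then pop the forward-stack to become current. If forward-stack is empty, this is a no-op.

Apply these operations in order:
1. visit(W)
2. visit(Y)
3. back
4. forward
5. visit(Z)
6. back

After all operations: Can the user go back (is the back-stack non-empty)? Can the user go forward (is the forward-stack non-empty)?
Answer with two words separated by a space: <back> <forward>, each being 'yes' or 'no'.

Answer: yes yes

Derivation:
After 1 (visit(W)): cur=W back=1 fwd=0
After 2 (visit(Y)): cur=Y back=2 fwd=0
After 3 (back): cur=W back=1 fwd=1
After 4 (forward): cur=Y back=2 fwd=0
After 5 (visit(Z)): cur=Z back=3 fwd=0
After 6 (back): cur=Y back=2 fwd=1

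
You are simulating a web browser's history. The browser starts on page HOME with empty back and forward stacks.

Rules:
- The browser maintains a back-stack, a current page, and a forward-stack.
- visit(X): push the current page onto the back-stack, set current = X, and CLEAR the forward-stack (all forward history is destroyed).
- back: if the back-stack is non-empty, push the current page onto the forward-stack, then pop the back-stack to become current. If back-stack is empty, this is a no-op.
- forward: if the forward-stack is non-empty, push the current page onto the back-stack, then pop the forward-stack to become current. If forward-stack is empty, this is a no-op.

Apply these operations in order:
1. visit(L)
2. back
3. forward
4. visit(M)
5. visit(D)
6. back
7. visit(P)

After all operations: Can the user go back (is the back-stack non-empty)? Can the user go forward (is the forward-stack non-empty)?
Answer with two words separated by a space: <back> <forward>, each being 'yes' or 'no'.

Answer: yes no

Derivation:
After 1 (visit(L)): cur=L back=1 fwd=0
After 2 (back): cur=HOME back=0 fwd=1
After 3 (forward): cur=L back=1 fwd=0
After 4 (visit(M)): cur=M back=2 fwd=0
After 5 (visit(D)): cur=D back=3 fwd=0
After 6 (back): cur=M back=2 fwd=1
After 7 (visit(P)): cur=P back=3 fwd=0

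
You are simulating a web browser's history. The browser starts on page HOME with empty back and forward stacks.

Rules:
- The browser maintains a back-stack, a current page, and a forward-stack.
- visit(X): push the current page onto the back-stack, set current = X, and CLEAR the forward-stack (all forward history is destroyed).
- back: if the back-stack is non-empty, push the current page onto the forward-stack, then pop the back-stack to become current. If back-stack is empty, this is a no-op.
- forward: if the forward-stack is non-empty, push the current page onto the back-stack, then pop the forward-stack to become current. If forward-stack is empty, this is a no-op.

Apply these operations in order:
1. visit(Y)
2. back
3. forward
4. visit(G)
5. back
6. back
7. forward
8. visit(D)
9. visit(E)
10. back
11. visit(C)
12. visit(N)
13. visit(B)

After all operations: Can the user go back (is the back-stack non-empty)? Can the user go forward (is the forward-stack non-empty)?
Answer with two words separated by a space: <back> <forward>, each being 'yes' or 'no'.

Answer: yes no

Derivation:
After 1 (visit(Y)): cur=Y back=1 fwd=0
After 2 (back): cur=HOME back=0 fwd=1
After 3 (forward): cur=Y back=1 fwd=0
After 4 (visit(G)): cur=G back=2 fwd=0
After 5 (back): cur=Y back=1 fwd=1
After 6 (back): cur=HOME back=0 fwd=2
After 7 (forward): cur=Y back=1 fwd=1
After 8 (visit(D)): cur=D back=2 fwd=0
After 9 (visit(E)): cur=E back=3 fwd=0
After 10 (back): cur=D back=2 fwd=1
After 11 (visit(C)): cur=C back=3 fwd=0
After 12 (visit(N)): cur=N back=4 fwd=0
After 13 (visit(B)): cur=B back=5 fwd=0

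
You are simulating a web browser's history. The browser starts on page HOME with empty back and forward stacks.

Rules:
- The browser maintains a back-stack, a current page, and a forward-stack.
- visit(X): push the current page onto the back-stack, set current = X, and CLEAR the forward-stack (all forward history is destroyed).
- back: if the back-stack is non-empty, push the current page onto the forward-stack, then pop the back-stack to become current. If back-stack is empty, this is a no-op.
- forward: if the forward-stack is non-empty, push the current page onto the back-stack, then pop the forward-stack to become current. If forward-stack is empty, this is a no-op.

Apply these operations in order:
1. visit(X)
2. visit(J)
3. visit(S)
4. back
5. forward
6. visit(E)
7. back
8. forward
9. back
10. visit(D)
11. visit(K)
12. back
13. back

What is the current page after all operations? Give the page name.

Answer: S

Derivation:
After 1 (visit(X)): cur=X back=1 fwd=0
After 2 (visit(J)): cur=J back=2 fwd=0
After 3 (visit(S)): cur=S back=3 fwd=0
After 4 (back): cur=J back=2 fwd=1
After 5 (forward): cur=S back=3 fwd=0
After 6 (visit(E)): cur=E back=4 fwd=0
After 7 (back): cur=S back=3 fwd=1
After 8 (forward): cur=E back=4 fwd=0
After 9 (back): cur=S back=3 fwd=1
After 10 (visit(D)): cur=D back=4 fwd=0
After 11 (visit(K)): cur=K back=5 fwd=0
After 12 (back): cur=D back=4 fwd=1
After 13 (back): cur=S back=3 fwd=2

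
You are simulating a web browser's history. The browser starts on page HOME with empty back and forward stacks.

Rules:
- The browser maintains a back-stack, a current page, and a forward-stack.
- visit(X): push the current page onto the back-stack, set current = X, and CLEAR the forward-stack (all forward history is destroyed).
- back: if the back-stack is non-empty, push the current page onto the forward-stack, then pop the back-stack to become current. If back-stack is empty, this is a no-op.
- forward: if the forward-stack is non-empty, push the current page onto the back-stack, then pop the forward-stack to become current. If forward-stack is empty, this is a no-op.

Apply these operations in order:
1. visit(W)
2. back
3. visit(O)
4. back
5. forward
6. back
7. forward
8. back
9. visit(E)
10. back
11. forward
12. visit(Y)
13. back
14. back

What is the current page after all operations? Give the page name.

After 1 (visit(W)): cur=W back=1 fwd=0
After 2 (back): cur=HOME back=0 fwd=1
After 3 (visit(O)): cur=O back=1 fwd=0
After 4 (back): cur=HOME back=0 fwd=1
After 5 (forward): cur=O back=1 fwd=0
After 6 (back): cur=HOME back=0 fwd=1
After 7 (forward): cur=O back=1 fwd=0
After 8 (back): cur=HOME back=0 fwd=1
After 9 (visit(E)): cur=E back=1 fwd=0
After 10 (back): cur=HOME back=0 fwd=1
After 11 (forward): cur=E back=1 fwd=0
After 12 (visit(Y)): cur=Y back=2 fwd=0
After 13 (back): cur=E back=1 fwd=1
After 14 (back): cur=HOME back=0 fwd=2

Answer: HOME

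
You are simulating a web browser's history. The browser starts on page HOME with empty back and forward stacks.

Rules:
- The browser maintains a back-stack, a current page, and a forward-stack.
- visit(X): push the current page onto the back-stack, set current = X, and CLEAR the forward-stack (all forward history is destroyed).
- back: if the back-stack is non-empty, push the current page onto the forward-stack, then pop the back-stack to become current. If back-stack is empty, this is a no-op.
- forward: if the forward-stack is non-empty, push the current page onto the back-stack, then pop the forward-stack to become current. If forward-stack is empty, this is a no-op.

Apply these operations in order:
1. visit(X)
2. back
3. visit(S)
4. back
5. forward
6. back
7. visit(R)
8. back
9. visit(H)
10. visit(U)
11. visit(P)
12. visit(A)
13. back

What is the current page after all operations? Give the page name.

After 1 (visit(X)): cur=X back=1 fwd=0
After 2 (back): cur=HOME back=0 fwd=1
After 3 (visit(S)): cur=S back=1 fwd=0
After 4 (back): cur=HOME back=0 fwd=1
After 5 (forward): cur=S back=1 fwd=0
After 6 (back): cur=HOME back=0 fwd=1
After 7 (visit(R)): cur=R back=1 fwd=0
After 8 (back): cur=HOME back=0 fwd=1
After 9 (visit(H)): cur=H back=1 fwd=0
After 10 (visit(U)): cur=U back=2 fwd=0
After 11 (visit(P)): cur=P back=3 fwd=0
After 12 (visit(A)): cur=A back=4 fwd=0
After 13 (back): cur=P back=3 fwd=1

Answer: P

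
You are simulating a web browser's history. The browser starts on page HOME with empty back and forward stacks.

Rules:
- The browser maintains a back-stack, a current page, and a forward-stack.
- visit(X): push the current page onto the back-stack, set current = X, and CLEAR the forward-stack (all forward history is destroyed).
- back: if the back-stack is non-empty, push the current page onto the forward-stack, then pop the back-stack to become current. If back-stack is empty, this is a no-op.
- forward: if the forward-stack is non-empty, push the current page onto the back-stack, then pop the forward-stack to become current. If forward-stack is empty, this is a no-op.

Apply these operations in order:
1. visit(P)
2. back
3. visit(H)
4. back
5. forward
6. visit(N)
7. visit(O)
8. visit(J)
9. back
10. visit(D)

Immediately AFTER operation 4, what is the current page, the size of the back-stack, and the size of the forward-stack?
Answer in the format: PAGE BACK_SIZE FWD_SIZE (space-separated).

After 1 (visit(P)): cur=P back=1 fwd=0
After 2 (back): cur=HOME back=0 fwd=1
After 3 (visit(H)): cur=H back=1 fwd=0
After 4 (back): cur=HOME back=0 fwd=1

HOME 0 1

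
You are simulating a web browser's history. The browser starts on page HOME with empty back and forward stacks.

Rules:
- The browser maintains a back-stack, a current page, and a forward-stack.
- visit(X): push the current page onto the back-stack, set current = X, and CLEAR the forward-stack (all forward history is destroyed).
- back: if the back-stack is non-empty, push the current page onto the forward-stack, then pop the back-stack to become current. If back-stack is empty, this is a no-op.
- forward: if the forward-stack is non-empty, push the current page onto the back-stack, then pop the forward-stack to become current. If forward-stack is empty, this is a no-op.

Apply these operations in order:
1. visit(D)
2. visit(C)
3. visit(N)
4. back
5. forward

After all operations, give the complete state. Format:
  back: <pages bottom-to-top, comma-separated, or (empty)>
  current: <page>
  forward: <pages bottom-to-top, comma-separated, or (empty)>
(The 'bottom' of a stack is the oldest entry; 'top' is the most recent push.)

After 1 (visit(D)): cur=D back=1 fwd=0
After 2 (visit(C)): cur=C back=2 fwd=0
After 3 (visit(N)): cur=N back=3 fwd=0
After 4 (back): cur=C back=2 fwd=1
After 5 (forward): cur=N back=3 fwd=0

Answer: back: HOME,D,C
current: N
forward: (empty)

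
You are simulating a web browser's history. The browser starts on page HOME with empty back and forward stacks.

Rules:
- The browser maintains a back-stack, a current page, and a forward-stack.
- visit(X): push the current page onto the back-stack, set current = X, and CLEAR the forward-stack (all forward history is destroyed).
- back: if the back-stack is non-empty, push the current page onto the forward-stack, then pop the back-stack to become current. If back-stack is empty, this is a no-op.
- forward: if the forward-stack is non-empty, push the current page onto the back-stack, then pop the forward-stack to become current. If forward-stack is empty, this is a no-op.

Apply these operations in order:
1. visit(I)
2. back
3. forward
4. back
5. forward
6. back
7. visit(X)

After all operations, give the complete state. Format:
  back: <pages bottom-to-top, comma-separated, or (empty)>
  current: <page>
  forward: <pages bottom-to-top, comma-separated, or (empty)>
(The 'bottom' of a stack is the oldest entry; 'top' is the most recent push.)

After 1 (visit(I)): cur=I back=1 fwd=0
After 2 (back): cur=HOME back=0 fwd=1
After 3 (forward): cur=I back=1 fwd=0
After 4 (back): cur=HOME back=0 fwd=1
After 5 (forward): cur=I back=1 fwd=0
After 6 (back): cur=HOME back=0 fwd=1
After 7 (visit(X)): cur=X back=1 fwd=0

Answer: back: HOME
current: X
forward: (empty)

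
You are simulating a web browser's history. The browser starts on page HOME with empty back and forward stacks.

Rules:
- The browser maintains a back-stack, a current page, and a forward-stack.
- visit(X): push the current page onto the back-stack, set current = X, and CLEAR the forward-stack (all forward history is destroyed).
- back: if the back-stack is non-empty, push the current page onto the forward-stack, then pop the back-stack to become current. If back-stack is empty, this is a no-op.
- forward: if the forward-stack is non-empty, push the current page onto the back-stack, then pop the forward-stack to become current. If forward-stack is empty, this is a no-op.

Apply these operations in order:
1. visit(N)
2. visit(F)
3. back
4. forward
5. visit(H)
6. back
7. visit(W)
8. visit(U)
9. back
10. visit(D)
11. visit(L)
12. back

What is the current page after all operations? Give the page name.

Answer: D

Derivation:
After 1 (visit(N)): cur=N back=1 fwd=0
After 2 (visit(F)): cur=F back=2 fwd=0
After 3 (back): cur=N back=1 fwd=1
After 4 (forward): cur=F back=2 fwd=0
After 5 (visit(H)): cur=H back=3 fwd=0
After 6 (back): cur=F back=2 fwd=1
After 7 (visit(W)): cur=W back=3 fwd=0
After 8 (visit(U)): cur=U back=4 fwd=0
After 9 (back): cur=W back=3 fwd=1
After 10 (visit(D)): cur=D back=4 fwd=0
After 11 (visit(L)): cur=L back=5 fwd=0
After 12 (back): cur=D back=4 fwd=1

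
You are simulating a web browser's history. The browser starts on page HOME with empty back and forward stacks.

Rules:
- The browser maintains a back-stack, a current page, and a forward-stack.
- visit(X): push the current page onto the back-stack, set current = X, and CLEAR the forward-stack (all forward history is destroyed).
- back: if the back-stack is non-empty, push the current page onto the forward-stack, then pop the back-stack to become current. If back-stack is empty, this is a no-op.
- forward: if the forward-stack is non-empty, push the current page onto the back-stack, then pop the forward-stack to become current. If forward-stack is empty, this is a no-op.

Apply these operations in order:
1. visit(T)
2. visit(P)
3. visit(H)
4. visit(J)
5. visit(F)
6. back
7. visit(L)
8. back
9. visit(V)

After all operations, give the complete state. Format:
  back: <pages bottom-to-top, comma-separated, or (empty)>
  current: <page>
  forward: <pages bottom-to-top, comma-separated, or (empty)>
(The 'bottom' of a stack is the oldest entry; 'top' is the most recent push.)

After 1 (visit(T)): cur=T back=1 fwd=0
After 2 (visit(P)): cur=P back=2 fwd=0
After 3 (visit(H)): cur=H back=3 fwd=0
After 4 (visit(J)): cur=J back=4 fwd=0
After 5 (visit(F)): cur=F back=5 fwd=0
After 6 (back): cur=J back=4 fwd=1
After 7 (visit(L)): cur=L back=5 fwd=0
After 8 (back): cur=J back=4 fwd=1
After 9 (visit(V)): cur=V back=5 fwd=0

Answer: back: HOME,T,P,H,J
current: V
forward: (empty)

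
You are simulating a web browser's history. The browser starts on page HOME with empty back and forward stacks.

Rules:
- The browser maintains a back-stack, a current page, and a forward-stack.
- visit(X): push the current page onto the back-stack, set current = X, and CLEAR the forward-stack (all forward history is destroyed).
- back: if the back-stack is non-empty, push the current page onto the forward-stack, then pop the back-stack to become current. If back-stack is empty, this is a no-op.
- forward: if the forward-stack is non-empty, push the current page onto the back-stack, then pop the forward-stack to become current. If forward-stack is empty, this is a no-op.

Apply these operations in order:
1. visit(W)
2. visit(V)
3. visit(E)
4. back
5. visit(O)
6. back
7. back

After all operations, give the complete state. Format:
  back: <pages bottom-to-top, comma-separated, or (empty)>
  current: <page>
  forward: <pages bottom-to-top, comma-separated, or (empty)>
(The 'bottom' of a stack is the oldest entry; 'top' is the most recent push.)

Answer: back: HOME
current: W
forward: O,V

Derivation:
After 1 (visit(W)): cur=W back=1 fwd=0
After 2 (visit(V)): cur=V back=2 fwd=0
After 3 (visit(E)): cur=E back=3 fwd=0
After 4 (back): cur=V back=2 fwd=1
After 5 (visit(O)): cur=O back=3 fwd=0
After 6 (back): cur=V back=2 fwd=1
After 7 (back): cur=W back=1 fwd=2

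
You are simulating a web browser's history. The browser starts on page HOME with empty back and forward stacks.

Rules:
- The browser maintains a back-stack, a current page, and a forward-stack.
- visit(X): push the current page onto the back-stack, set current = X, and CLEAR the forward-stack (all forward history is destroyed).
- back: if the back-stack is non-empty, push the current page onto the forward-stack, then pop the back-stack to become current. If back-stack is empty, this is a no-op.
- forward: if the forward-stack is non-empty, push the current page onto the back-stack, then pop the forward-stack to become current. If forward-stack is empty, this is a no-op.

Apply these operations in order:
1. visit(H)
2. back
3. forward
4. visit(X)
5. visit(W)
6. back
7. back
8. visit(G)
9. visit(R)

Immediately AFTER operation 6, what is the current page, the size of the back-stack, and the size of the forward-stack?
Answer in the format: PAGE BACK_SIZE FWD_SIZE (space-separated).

After 1 (visit(H)): cur=H back=1 fwd=0
After 2 (back): cur=HOME back=0 fwd=1
After 3 (forward): cur=H back=1 fwd=0
After 4 (visit(X)): cur=X back=2 fwd=0
After 5 (visit(W)): cur=W back=3 fwd=0
After 6 (back): cur=X back=2 fwd=1

X 2 1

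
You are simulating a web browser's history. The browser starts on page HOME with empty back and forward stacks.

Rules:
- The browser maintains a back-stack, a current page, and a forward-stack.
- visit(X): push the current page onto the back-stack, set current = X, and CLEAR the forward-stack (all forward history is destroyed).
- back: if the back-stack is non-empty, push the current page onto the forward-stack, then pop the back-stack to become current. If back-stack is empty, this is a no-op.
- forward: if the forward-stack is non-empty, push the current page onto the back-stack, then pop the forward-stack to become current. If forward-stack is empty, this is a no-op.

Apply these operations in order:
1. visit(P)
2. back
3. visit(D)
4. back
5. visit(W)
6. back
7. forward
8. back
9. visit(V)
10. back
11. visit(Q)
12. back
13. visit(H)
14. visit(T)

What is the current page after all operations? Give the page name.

Answer: T

Derivation:
After 1 (visit(P)): cur=P back=1 fwd=0
After 2 (back): cur=HOME back=0 fwd=1
After 3 (visit(D)): cur=D back=1 fwd=0
After 4 (back): cur=HOME back=0 fwd=1
After 5 (visit(W)): cur=W back=1 fwd=0
After 6 (back): cur=HOME back=0 fwd=1
After 7 (forward): cur=W back=1 fwd=0
After 8 (back): cur=HOME back=0 fwd=1
After 9 (visit(V)): cur=V back=1 fwd=0
After 10 (back): cur=HOME back=0 fwd=1
After 11 (visit(Q)): cur=Q back=1 fwd=0
After 12 (back): cur=HOME back=0 fwd=1
After 13 (visit(H)): cur=H back=1 fwd=0
After 14 (visit(T)): cur=T back=2 fwd=0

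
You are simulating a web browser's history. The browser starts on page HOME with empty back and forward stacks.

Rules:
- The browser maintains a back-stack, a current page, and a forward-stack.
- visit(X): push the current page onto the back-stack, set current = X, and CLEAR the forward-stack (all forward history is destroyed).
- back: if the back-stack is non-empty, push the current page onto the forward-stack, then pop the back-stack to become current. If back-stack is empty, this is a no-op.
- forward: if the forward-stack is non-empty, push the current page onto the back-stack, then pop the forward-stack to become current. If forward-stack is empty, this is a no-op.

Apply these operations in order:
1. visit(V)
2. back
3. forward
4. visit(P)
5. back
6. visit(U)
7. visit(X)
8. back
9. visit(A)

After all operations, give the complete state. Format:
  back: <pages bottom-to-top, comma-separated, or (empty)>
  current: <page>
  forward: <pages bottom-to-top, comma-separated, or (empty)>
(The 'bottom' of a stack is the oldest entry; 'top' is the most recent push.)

Answer: back: HOME,V,U
current: A
forward: (empty)

Derivation:
After 1 (visit(V)): cur=V back=1 fwd=0
After 2 (back): cur=HOME back=0 fwd=1
After 3 (forward): cur=V back=1 fwd=0
After 4 (visit(P)): cur=P back=2 fwd=0
After 5 (back): cur=V back=1 fwd=1
After 6 (visit(U)): cur=U back=2 fwd=0
After 7 (visit(X)): cur=X back=3 fwd=0
After 8 (back): cur=U back=2 fwd=1
After 9 (visit(A)): cur=A back=3 fwd=0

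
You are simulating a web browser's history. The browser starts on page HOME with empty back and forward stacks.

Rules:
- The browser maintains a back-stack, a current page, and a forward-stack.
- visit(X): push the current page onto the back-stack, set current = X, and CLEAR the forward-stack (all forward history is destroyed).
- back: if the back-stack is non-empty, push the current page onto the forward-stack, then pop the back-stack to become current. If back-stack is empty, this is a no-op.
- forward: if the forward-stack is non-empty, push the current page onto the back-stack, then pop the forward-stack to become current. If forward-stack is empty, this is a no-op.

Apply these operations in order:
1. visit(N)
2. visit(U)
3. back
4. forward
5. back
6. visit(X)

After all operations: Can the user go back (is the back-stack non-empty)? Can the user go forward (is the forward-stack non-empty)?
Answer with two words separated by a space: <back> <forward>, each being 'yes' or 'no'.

After 1 (visit(N)): cur=N back=1 fwd=0
After 2 (visit(U)): cur=U back=2 fwd=0
After 3 (back): cur=N back=1 fwd=1
After 4 (forward): cur=U back=2 fwd=0
After 5 (back): cur=N back=1 fwd=1
After 6 (visit(X)): cur=X back=2 fwd=0

Answer: yes no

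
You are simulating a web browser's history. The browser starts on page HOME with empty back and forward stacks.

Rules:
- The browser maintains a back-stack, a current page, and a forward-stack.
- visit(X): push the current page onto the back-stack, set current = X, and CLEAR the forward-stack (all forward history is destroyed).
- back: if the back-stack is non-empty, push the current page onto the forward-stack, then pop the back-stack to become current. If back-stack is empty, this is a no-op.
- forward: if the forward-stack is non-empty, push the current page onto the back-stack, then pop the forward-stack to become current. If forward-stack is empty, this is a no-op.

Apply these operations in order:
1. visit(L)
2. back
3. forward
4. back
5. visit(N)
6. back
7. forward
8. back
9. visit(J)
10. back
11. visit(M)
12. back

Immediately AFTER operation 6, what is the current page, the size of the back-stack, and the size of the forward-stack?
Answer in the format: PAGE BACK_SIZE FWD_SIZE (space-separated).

After 1 (visit(L)): cur=L back=1 fwd=0
After 2 (back): cur=HOME back=0 fwd=1
After 3 (forward): cur=L back=1 fwd=0
After 4 (back): cur=HOME back=0 fwd=1
After 5 (visit(N)): cur=N back=1 fwd=0
After 6 (back): cur=HOME back=0 fwd=1

HOME 0 1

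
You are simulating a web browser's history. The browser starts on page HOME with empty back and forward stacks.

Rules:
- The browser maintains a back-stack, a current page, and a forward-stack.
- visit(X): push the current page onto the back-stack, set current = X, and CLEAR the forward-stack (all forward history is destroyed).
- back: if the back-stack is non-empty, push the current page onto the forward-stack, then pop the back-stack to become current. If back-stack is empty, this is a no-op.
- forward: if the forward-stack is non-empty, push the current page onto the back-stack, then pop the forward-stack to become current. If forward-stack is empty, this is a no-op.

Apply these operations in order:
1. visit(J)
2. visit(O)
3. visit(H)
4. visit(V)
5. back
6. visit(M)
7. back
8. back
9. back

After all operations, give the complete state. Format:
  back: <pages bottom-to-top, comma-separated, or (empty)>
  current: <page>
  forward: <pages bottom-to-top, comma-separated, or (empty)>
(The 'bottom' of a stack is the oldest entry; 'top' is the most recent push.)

After 1 (visit(J)): cur=J back=1 fwd=0
After 2 (visit(O)): cur=O back=2 fwd=0
After 3 (visit(H)): cur=H back=3 fwd=0
After 4 (visit(V)): cur=V back=4 fwd=0
After 5 (back): cur=H back=3 fwd=1
After 6 (visit(M)): cur=M back=4 fwd=0
After 7 (back): cur=H back=3 fwd=1
After 8 (back): cur=O back=2 fwd=2
After 9 (back): cur=J back=1 fwd=3

Answer: back: HOME
current: J
forward: M,H,O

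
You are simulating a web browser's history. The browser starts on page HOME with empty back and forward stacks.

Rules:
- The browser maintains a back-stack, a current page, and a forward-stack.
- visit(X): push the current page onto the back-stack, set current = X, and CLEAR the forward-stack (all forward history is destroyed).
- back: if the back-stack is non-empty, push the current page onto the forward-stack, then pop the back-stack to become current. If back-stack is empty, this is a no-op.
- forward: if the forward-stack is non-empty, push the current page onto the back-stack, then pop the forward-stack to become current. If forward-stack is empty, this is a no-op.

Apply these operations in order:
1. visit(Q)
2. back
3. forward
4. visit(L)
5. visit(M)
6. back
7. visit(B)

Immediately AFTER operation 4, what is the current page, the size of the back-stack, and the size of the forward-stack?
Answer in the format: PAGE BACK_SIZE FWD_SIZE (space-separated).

After 1 (visit(Q)): cur=Q back=1 fwd=0
After 2 (back): cur=HOME back=0 fwd=1
After 3 (forward): cur=Q back=1 fwd=0
After 4 (visit(L)): cur=L back=2 fwd=0

L 2 0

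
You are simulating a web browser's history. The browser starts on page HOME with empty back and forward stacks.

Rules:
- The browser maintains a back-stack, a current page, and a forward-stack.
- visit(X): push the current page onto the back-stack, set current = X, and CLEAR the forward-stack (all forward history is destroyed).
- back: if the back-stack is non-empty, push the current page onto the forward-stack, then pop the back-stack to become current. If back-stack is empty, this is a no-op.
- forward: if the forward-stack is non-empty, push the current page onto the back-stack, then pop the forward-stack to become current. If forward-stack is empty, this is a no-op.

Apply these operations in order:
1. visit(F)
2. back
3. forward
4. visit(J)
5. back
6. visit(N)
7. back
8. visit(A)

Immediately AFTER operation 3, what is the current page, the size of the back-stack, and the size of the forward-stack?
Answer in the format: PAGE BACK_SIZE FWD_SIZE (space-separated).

After 1 (visit(F)): cur=F back=1 fwd=0
After 2 (back): cur=HOME back=0 fwd=1
After 3 (forward): cur=F back=1 fwd=0

F 1 0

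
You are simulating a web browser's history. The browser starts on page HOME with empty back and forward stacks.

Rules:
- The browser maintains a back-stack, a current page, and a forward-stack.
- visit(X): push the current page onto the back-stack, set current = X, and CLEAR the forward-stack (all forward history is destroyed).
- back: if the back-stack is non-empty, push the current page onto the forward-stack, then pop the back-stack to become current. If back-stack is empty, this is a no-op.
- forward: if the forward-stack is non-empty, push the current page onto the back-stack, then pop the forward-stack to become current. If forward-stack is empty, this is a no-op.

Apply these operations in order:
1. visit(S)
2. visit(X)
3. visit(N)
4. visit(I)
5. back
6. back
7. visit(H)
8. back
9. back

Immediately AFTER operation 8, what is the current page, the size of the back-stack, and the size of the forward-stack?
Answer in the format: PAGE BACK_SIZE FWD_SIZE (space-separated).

After 1 (visit(S)): cur=S back=1 fwd=0
After 2 (visit(X)): cur=X back=2 fwd=0
After 3 (visit(N)): cur=N back=3 fwd=0
After 4 (visit(I)): cur=I back=4 fwd=0
After 5 (back): cur=N back=3 fwd=1
After 6 (back): cur=X back=2 fwd=2
After 7 (visit(H)): cur=H back=3 fwd=0
After 8 (back): cur=X back=2 fwd=1

X 2 1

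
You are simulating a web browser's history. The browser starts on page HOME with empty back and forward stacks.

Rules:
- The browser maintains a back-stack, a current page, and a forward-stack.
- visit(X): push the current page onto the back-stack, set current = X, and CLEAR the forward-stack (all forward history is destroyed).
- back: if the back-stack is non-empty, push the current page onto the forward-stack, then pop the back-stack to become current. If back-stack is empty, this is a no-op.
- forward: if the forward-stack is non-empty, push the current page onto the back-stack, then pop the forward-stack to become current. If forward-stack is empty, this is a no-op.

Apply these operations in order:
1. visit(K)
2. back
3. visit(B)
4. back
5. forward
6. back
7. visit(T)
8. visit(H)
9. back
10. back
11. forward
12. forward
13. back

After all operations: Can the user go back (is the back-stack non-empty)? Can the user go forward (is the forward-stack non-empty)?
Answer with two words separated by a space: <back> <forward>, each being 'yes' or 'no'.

Answer: yes yes

Derivation:
After 1 (visit(K)): cur=K back=1 fwd=0
After 2 (back): cur=HOME back=0 fwd=1
After 3 (visit(B)): cur=B back=1 fwd=0
After 4 (back): cur=HOME back=0 fwd=1
After 5 (forward): cur=B back=1 fwd=0
After 6 (back): cur=HOME back=0 fwd=1
After 7 (visit(T)): cur=T back=1 fwd=0
After 8 (visit(H)): cur=H back=2 fwd=0
After 9 (back): cur=T back=1 fwd=1
After 10 (back): cur=HOME back=0 fwd=2
After 11 (forward): cur=T back=1 fwd=1
After 12 (forward): cur=H back=2 fwd=0
After 13 (back): cur=T back=1 fwd=1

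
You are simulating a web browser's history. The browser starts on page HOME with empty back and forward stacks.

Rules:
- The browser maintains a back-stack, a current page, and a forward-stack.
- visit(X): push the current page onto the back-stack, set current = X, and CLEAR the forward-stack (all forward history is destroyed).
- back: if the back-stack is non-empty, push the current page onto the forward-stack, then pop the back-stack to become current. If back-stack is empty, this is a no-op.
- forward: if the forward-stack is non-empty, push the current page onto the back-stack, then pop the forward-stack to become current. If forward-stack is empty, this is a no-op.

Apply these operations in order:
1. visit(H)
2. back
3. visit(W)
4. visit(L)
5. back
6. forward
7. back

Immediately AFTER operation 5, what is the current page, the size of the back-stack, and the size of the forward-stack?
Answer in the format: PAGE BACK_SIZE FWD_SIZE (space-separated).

After 1 (visit(H)): cur=H back=1 fwd=0
After 2 (back): cur=HOME back=0 fwd=1
After 3 (visit(W)): cur=W back=1 fwd=0
After 4 (visit(L)): cur=L back=2 fwd=0
After 5 (back): cur=W back=1 fwd=1

W 1 1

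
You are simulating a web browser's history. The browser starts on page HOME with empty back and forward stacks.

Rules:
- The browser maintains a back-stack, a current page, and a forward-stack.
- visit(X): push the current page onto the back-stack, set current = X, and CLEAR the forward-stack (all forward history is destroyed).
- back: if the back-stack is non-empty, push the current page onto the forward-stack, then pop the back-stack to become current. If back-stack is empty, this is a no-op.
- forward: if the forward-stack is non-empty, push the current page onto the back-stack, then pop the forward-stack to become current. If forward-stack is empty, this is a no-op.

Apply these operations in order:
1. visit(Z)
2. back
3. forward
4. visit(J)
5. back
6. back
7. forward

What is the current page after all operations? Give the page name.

Answer: Z

Derivation:
After 1 (visit(Z)): cur=Z back=1 fwd=0
After 2 (back): cur=HOME back=0 fwd=1
After 3 (forward): cur=Z back=1 fwd=0
After 4 (visit(J)): cur=J back=2 fwd=0
After 5 (back): cur=Z back=1 fwd=1
After 6 (back): cur=HOME back=0 fwd=2
After 7 (forward): cur=Z back=1 fwd=1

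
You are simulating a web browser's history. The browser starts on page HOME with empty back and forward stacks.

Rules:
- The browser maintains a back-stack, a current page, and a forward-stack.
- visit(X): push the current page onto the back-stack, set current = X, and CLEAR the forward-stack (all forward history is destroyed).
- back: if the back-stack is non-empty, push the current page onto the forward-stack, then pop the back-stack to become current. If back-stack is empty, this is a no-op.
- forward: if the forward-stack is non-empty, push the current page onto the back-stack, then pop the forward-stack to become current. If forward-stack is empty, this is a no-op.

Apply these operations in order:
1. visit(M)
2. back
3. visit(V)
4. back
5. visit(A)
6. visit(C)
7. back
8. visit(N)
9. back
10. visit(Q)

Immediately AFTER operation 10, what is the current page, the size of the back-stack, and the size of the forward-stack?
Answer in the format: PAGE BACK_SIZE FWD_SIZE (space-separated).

After 1 (visit(M)): cur=M back=1 fwd=0
After 2 (back): cur=HOME back=0 fwd=1
After 3 (visit(V)): cur=V back=1 fwd=0
After 4 (back): cur=HOME back=0 fwd=1
After 5 (visit(A)): cur=A back=1 fwd=0
After 6 (visit(C)): cur=C back=2 fwd=0
After 7 (back): cur=A back=1 fwd=1
After 8 (visit(N)): cur=N back=2 fwd=0
After 9 (back): cur=A back=1 fwd=1
After 10 (visit(Q)): cur=Q back=2 fwd=0

Q 2 0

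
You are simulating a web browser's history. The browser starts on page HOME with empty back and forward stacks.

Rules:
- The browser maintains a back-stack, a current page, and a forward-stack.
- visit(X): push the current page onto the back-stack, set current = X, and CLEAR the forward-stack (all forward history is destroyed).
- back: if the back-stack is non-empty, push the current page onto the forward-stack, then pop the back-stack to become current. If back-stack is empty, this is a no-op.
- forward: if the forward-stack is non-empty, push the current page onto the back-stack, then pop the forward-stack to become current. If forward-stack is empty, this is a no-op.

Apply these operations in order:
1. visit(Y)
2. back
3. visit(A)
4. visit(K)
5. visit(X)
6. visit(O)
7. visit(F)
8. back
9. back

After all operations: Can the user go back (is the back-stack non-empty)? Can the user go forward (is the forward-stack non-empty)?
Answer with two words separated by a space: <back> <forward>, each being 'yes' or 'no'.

After 1 (visit(Y)): cur=Y back=1 fwd=0
After 2 (back): cur=HOME back=0 fwd=1
After 3 (visit(A)): cur=A back=1 fwd=0
After 4 (visit(K)): cur=K back=2 fwd=0
After 5 (visit(X)): cur=X back=3 fwd=0
After 6 (visit(O)): cur=O back=4 fwd=0
After 7 (visit(F)): cur=F back=5 fwd=0
After 8 (back): cur=O back=4 fwd=1
After 9 (back): cur=X back=3 fwd=2

Answer: yes yes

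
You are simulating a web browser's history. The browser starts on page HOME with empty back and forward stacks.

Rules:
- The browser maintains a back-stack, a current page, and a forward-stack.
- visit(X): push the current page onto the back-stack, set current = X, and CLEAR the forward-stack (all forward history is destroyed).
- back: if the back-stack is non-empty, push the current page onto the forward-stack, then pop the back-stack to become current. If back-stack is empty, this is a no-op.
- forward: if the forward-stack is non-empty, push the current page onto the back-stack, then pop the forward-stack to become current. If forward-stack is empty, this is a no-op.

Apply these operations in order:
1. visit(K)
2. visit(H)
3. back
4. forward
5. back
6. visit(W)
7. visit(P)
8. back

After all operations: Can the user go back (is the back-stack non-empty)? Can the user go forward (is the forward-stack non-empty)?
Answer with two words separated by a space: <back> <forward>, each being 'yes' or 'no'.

After 1 (visit(K)): cur=K back=1 fwd=0
After 2 (visit(H)): cur=H back=2 fwd=0
After 3 (back): cur=K back=1 fwd=1
After 4 (forward): cur=H back=2 fwd=0
After 5 (back): cur=K back=1 fwd=1
After 6 (visit(W)): cur=W back=2 fwd=0
After 7 (visit(P)): cur=P back=3 fwd=0
After 8 (back): cur=W back=2 fwd=1

Answer: yes yes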